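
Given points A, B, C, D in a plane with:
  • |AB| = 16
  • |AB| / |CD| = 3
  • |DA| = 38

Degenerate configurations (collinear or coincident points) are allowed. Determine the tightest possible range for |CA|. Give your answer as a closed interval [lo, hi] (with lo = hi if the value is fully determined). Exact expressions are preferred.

|AB| ∈ {16}
|AD| ∈ {38}
|CD| ∈ {16/3}
|BD| ∈ [22, 54]
|AC| ∈ [98/3, 130/3]
|BC| ∈ [50/3, 178/3]

|CA| ∈ [98/3, 130/3]  (≈ [32.6667, 43.3333])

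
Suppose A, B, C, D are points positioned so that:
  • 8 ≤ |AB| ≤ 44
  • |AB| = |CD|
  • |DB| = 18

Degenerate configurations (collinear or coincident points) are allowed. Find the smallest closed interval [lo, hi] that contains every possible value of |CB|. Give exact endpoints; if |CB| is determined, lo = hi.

|AB| ∈ [8, 44]
|BD| ∈ {18}
|CD| ∈ [8, 44]
|AD| ∈ [0, 62]
|BC| ∈ [0, 62]
|AC| ∈ [0, 106]

|CB| ∈ [0, 62]  (≈ [0.0000, 62.0000])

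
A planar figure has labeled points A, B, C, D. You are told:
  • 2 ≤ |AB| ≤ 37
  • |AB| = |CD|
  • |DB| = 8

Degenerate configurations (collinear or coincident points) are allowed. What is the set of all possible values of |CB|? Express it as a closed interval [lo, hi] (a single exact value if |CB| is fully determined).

|AB| ∈ [2, 37]
|BD| ∈ {8}
|CD| ∈ [2, 37]
|AD| ∈ [0, 45]
|BC| ∈ [0, 45]
|AC| ∈ [0, 82]

|CB| ∈ [0, 45]  (≈ [0.0000, 45.0000])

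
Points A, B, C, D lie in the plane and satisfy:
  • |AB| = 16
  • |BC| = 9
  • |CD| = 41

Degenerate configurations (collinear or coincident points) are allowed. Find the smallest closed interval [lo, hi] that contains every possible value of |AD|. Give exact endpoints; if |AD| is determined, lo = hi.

|AD| ∈ [16, 66]  (≈ [16.0000, 66.0000])

|AB| ∈ {16}
|BC| ∈ {9}
|CD| ∈ {41}
|AC| ∈ [7, 25]
|BD| ∈ [32, 50]
|AD| ∈ [16, 66]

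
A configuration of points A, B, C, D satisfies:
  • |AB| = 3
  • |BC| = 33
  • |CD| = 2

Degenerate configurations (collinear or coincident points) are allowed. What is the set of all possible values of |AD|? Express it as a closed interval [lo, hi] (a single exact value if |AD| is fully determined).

|AD| ∈ [28, 38]  (≈ [28.0000, 38.0000])

|AB| ∈ {3}
|BC| ∈ {33}
|CD| ∈ {2}
|AC| ∈ [30, 36]
|BD| ∈ [31, 35]
|AD| ∈ [28, 38]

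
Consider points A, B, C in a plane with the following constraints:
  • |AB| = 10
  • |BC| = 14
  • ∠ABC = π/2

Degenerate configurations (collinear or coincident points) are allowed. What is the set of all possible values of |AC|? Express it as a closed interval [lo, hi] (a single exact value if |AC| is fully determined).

|AB| ∈ {10}
|BC| ∈ {14}
|AC| ∈ {2·√(74)}

|AC| = 2·√(74)  (≈ 17.2047)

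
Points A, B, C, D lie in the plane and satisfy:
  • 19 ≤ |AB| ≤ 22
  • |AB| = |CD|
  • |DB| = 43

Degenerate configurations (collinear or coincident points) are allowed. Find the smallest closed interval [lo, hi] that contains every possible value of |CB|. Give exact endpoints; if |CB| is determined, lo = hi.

|AB| ∈ [19, 22]
|BD| ∈ {43}
|CD| ∈ [19, 22]
|AD| ∈ [21, 65]
|BC| ∈ [21, 65]
|AC| ∈ [0, 87]

|CB| ∈ [21, 65]  (≈ [21.0000, 65.0000])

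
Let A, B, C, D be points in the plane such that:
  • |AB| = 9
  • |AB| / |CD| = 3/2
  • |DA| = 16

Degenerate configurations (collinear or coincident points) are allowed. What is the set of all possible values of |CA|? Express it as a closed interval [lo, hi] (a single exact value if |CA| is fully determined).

|CA| ∈ [10, 22]  (≈ [10.0000, 22.0000])

|AB| ∈ {9}
|AD| ∈ {16}
|CD| ∈ {6}
|BD| ∈ [7, 25]
|AC| ∈ [10, 22]
|BC| ∈ [1, 31]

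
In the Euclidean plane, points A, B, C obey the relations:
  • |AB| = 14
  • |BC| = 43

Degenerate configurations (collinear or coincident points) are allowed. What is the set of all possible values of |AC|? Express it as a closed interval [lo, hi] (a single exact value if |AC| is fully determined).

|AB| ∈ {14}
|BC| ∈ {43}
|AC| ∈ [29, 57]

|AC| ∈ [29, 57]  (≈ [29.0000, 57.0000])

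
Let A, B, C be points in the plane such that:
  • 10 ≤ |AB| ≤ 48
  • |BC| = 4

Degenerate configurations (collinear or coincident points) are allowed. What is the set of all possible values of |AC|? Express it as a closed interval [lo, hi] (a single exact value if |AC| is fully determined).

|AC| ∈ [6, 52]  (≈ [6.0000, 52.0000])

|AB| ∈ [10, 48]
|BC| ∈ {4}
|AC| ∈ [6, 52]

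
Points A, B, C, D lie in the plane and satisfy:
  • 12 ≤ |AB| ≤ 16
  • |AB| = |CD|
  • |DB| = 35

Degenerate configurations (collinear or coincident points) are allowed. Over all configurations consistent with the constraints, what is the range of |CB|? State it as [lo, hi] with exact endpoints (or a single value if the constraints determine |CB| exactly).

|AB| ∈ [12, 16]
|BD| ∈ {35}
|CD| ∈ [12, 16]
|AD| ∈ [19, 51]
|BC| ∈ [19, 51]
|AC| ∈ [3, 67]

|CB| ∈ [19, 51]  (≈ [19.0000, 51.0000])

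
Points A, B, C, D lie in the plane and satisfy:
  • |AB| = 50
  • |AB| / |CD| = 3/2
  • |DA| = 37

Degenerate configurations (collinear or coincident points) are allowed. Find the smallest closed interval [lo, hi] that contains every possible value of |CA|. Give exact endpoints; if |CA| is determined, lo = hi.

|AB| ∈ {50}
|AD| ∈ {37}
|CD| ∈ {100/3}
|BD| ∈ [13, 87]
|AC| ∈ [11/3, 211/3]
|BC| ∈ [0, 361/3]

|CA| ∈ [11/3, 211/3]  (≈ [3.6667, 70.3333])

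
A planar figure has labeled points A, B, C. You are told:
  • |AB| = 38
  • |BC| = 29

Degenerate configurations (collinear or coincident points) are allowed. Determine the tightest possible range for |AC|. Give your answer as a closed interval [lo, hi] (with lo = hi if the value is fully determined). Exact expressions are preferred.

|AC| ∈ [9, 67]  (≈ [9.0000, 67.0000])

|AB| ∈ {38}
|BC| ∈ {29}
|AC| ∈ [9, 67]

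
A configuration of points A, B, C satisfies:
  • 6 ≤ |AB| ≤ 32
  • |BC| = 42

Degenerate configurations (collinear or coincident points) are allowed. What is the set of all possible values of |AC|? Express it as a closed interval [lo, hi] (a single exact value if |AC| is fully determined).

|AB| ∈ [6, 32]
|BC| ∈ {42}
|AC| ∈ [10, 74]

|AC| ∈ [10, 74]  (≈ [10.0000, 74.0000])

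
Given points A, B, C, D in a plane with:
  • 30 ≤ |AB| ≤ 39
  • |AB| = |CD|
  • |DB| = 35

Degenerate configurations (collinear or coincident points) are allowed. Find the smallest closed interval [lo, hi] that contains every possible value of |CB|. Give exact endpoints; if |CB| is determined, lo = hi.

|AB| ∈ [30, 39]
|BD| ∈ {35}
|CD| ∈ [30, 39]
|AD| ∈ [0, 74]
|BC| ∈ [0, 74]
|AC| ∈ [0, 113]

|CB| ∈ [0, 74]  (≈ [0.0000, 74.0000])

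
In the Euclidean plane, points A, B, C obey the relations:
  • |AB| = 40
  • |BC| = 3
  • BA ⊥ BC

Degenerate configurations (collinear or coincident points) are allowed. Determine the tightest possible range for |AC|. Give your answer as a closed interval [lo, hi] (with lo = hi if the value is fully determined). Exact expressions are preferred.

|AB| ∈ {40}
|BC| ∈ {3}
|AC| ∈ {√(1609)}

|AC| = √(1609)  (≈ 40.1123)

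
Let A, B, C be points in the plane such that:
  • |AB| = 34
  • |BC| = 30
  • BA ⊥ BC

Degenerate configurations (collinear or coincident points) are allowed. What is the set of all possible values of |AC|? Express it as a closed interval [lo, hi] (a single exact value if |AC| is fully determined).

|AC| = 2·√(514)  (≈ 45.3431)

|AB| ∈ {34}
|BC| ∈ {30}
|AC| ∈ {2·√(514)}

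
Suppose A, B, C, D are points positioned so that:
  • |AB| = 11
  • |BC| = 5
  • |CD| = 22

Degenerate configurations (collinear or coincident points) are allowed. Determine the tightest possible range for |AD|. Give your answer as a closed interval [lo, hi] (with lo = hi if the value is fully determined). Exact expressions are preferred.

|AD| ∈ [6, 38]  (≈ [6.0000, 38.0000])

|AB| ∈ {11}
|BC| ∈ {5}
|CD| ∈ {22}
|AC| ∈ [6, 16]
|BD| ∈ [17, 27]
|AD| ∈ [6, 38]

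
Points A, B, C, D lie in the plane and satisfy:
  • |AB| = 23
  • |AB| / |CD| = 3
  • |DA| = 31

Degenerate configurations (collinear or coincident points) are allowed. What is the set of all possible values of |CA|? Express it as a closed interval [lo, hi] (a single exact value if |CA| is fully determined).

|CA| ∈ [70/3, 116/3]  (≈ [23.3333, 38.6667])

|AB| ∈ {23}
|AD| ∈ {31}
|CD| ∈ {23/3}
|BD| ∈ [8, 54]
|AC| ∈ [70/3, 116/3]
|BC| ∈ [1/3, 185/3]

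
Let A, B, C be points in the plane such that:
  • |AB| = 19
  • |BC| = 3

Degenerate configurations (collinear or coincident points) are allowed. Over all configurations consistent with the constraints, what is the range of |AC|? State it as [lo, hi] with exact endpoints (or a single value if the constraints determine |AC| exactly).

|AC| ∈ [16, 22]  (≈ [16.0000, 22.0000])

|AB| ∈ {19}
|BC| ∈ {3}
|AC| ∈ [16, 22]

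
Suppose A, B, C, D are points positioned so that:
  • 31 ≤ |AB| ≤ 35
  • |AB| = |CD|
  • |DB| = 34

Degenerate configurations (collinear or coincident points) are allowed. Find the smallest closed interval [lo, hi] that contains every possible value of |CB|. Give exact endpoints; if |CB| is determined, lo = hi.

|AB| ∈ [31, 35]
|BD| ∈ {34}
|CD| ∈ [31, 35]
|AD| ∈ [0, 69]
|BC| ∈ [0, 69]
|AC| ∈ [0, 104]

|CB| ∈ [0, 69]  (≈ [0.0000, 69.0000])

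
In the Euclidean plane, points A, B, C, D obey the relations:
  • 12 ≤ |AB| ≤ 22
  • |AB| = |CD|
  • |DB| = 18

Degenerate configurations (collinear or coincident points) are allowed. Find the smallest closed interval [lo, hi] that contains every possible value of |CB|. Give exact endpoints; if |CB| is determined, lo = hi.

|AB| ∈ [12, 22]
|BD| ∈ {18}
|CD| ∈ [12, 22]
|AD| ∈ [0, 40]
|BC| ∈ [0, 40]
|AC| ∈ [0, 62]

|CB| ∈ [0, 40]  (≈ [0.0000, 40.0000])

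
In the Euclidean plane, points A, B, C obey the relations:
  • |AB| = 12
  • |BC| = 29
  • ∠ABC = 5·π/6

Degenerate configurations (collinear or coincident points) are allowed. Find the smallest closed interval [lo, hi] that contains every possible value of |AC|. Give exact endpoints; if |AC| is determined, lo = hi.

|AC| = √(348·√(3) + 985)  (≈ 39.8466)

|AB| ∈ {12}
|BC| ∈ {29}
|AC| ∈ {√(348·√(3) + 985)}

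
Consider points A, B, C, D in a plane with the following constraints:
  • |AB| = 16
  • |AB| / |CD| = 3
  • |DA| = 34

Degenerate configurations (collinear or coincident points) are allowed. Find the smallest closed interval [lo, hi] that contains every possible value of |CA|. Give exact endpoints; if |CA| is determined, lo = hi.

|CA| ∈ [86/3, 118/3]  (≈ [28.6667, 39.3333])

|AB| ∈ {16}
|AD| ∈ {34}
|CD| ∈ {16/3}
|BD| ∈ [18, 50]
|AC| ∈ [86/3, 118/3]
|BC| ∈ [38/3, 166/3]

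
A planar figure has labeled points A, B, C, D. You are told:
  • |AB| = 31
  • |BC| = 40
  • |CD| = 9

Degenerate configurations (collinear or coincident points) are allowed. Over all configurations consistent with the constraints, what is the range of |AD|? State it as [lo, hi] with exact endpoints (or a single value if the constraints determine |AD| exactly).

|AD| ∈ [0, 80]  (≈ [0.0000, 80.0000])

|AB| ∈ {31}
|BC| ∈ {40}
|CD| ∈ {9}
|AC| ∈ [9, 71]
|BD| ∈ [31, 49]
|AD| ∈ [0, 80]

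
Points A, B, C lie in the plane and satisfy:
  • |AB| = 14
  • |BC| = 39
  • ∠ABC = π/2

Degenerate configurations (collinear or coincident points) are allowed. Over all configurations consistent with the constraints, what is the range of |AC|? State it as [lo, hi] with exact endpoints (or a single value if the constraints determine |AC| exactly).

|AB| ∈ {14}
|BC| ∈ {39}
|AC| ∈ {√(1717)}

|AC| = √(1717)  (≈ 41.4367)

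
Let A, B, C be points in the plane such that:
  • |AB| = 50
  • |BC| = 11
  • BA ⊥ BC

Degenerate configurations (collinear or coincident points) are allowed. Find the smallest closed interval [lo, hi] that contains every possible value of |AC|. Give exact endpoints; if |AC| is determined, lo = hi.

|AB| ∈ {50}
|BC| ∈ {11}
|AC| ∈ {√(2621)}

|AC| = √(2621)  (≈ 51.1957)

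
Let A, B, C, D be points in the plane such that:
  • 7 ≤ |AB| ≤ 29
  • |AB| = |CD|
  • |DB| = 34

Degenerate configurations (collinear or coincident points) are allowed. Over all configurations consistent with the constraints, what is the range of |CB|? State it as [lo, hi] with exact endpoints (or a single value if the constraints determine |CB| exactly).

|CB| ∈ [5, 63]  (≈ [5.0000, 63.0000])

|AB| ∈ [7, 29]
|BD| ∈ {34}
|CD| ∈ [7, 29]
|AD| ∈ [5, 63]
|BC| ∈ [5, 63]
|AC| ∈ [0, 92]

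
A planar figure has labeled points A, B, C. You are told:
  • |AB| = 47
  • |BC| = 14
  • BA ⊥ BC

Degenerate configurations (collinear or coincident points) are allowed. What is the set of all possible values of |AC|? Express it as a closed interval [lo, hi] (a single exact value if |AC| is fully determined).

|AC| = √(2405)  (≈ 49.0408)

|AB| ∈ {47}
|BC| ∈ {14}
|AC| ∈ {√(2405)}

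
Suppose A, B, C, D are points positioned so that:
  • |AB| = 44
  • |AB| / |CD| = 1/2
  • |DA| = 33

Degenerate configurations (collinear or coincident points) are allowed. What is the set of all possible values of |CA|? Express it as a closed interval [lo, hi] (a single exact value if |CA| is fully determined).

|AB| ∈ {44}
|AD| ∈ {33}
|CD| ∈ {88}
|BD| ∈ [11, 77]
|AC| ∈ [55, 121]
|BC| ∈ [11, 165]

|CA| ∈ [55, 121]  (≈ [55.0000, 121.0000])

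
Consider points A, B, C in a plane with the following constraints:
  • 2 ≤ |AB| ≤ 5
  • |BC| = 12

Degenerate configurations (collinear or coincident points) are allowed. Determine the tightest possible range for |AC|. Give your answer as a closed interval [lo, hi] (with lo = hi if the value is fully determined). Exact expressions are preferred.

|AC| ∈ [7, 17]  (≈ [7.0000, 17.0000])

|AB| ∈ [2, 5]
|BC| ∈ {12}
|AC| ∈ [7, 17]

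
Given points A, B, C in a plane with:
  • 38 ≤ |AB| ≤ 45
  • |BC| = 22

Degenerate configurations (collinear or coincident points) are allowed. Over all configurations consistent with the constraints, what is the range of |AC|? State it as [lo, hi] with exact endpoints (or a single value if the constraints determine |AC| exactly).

|AB| ∈ [38, 45]
|BC| ∈ {22}
|AC| ∈ [16, 67]

|AC| ∈ [16, 67]  (≈ [16.0000, 67.0000])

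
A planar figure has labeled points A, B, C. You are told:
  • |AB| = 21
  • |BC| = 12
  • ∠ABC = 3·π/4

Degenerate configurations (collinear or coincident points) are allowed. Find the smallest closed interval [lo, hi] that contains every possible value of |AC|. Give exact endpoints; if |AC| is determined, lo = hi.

|AB| ∈ {21}
|BC| ∈ {12}
|AC| ∈ {3·√(28·√(2) + 65)}

|AC| = 3·√(28·√(2) + 65)  (≈ 30.6819)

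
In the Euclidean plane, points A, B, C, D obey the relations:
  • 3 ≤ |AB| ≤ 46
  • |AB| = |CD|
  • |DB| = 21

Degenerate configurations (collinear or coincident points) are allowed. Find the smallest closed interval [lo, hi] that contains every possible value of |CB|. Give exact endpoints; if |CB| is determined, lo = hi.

|AB| ∈ [3, 46]
|BD| ∈ {21}
|CD| ∈ [3, 46]
|AD| ∈ [0, 67]
|BC| ∈ [0, 67]
|AC| ∈ [0, 113]

|CB| ∈ [0, 67]  (≈ [0.0000, 67.0000])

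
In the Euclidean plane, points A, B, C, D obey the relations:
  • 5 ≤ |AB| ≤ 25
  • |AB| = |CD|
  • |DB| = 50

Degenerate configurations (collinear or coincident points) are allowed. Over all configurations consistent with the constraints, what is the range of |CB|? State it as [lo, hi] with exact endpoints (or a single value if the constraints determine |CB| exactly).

|AB| ∈ [5, 25]
|BD| ∈ {50}
|CD| ∈ [5, 25]
|AD| ∈ [25, 75]
|BC| ∈ [25, 75]
|AC| ∈ [0, 100]

|CB| ∈ [25, 75]  (≈ [25.0000, 75.0000])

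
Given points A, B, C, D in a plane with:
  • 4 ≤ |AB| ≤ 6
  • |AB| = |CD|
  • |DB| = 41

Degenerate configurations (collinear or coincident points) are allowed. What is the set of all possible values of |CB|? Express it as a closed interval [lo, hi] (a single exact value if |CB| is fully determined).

|CB| ∈ [35, 47]  (≈ [35.0000, 47.0000])

|AB| ∈ [4, 6]
|BD| ∈ {41}
|CD| ∈ [4, 6]
|AD| ∈ [35, 47]
|BC| ∈ [35, 47]
|AC| ∈ [29, 53]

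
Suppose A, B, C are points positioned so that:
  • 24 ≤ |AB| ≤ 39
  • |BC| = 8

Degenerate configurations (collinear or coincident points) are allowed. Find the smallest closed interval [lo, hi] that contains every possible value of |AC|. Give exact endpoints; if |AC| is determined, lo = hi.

|AB| ∈ [24, 39]
|BC| ∈ {8}
|AC| ∈ [16, 47]

|AC| ∈ [16, 47]  (≈ [16.0000, 47.0000])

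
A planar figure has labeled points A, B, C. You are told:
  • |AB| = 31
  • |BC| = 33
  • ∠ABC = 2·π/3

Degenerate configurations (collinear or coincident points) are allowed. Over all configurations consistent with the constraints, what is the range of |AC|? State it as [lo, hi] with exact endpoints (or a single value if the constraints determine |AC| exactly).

|AC| = √(3073)  (≈ 55.4346)

|AB| ∈ {31}
|BC| ∈ {33}
|AC| ∈ {√(3073)}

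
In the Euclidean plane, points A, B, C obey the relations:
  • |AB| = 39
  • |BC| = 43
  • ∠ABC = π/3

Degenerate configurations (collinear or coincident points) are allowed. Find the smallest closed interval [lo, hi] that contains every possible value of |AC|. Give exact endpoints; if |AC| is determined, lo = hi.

|AB| ∈ {39}
|BC| ∈ {43}
|AC| ∈ {√(1693)}

|AC| = √(1693)  (≈ 41.1461)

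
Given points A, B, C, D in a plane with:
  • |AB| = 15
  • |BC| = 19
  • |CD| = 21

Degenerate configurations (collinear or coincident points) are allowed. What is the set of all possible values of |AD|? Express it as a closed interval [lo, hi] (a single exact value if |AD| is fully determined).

|AD| ∈ [0, 55]  (≈ [0.0000, 55.0000])

|AB| ∈ {15}
|BC| ∈ {19}
|CD| ∈ {21}
|AC| ∈ [4, 34]
|BD| ∈ [2, 40]
|AD| ∈ [0, 55]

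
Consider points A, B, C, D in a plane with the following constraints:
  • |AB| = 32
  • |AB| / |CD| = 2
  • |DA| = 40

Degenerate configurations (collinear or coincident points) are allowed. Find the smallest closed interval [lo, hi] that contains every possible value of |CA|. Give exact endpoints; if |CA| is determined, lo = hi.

|CA| ∈ [24, 56]  (≈ [24.0000, 56.0000])

|AB| ∈ {32}
|AD| ∈ {40}
|CD| ∈ {16}
|BD| ∈ [8, 72]
|AC| ∈ [24, 56]
|BC| ∈ [0, 88]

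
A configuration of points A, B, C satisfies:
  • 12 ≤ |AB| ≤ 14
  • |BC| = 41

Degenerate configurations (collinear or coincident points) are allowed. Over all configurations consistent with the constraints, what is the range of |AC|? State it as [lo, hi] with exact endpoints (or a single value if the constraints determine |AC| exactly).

|AB| ∈ [12, 14]
|BC| ∈ {41}
|AC| ∈ [27, 55]

|AC| ∈ [27, 55]  (≈ [27.0000, 55.0000])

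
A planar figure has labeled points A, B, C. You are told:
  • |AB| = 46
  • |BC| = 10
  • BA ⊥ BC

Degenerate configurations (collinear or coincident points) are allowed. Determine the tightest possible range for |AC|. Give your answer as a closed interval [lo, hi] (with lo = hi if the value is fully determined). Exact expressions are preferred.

|AB| ∈ {46}
|BC| ∈ {10}
|AC| ∈ {2·√(554)}

|AC| = 2·√(554)  (≈ 47.0744)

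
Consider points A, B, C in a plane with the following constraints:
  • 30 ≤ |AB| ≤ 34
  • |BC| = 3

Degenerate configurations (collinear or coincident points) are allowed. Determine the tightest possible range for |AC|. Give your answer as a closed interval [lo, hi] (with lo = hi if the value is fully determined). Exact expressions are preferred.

|AB| ∈ [30, 34]
|BC| ∈ {3}
|AC| ∈ [27, 37]

|AC| ∈ [27, 37]  (≈ [27.0000, 37.0000])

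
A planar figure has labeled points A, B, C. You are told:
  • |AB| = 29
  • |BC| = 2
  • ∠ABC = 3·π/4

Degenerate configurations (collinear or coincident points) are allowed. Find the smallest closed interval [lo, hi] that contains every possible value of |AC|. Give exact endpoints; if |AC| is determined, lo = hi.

|AB| ∈ {29}
|BC| ∈ {2}
|AC| ∈ {√(58·√(2) + 845)}

|AC| = √(58·√(2) + 845)  (≈ 30.4471)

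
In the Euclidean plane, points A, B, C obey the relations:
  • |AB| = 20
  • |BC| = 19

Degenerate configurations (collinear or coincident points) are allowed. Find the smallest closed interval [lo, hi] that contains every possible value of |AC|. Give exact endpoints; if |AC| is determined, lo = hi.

|AB| ∈ {20}
|BC| ∈ {19}
|AC| ∈ [1, 39]

|AC| ∈ [1, 39]  (≈ [1.0000, 39.0000])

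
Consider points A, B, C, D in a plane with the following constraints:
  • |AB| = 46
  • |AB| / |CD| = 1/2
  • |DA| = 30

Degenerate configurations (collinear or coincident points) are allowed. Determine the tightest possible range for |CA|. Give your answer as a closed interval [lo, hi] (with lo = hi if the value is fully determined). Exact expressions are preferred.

|CA| ∈ [62, 122]  (≈ [62.0000, 122.0000])

|AB| ∈ {46}
|AD| ∈ {30}
|CD| ∈ {92}
|BD| ∈ [16, 76]
|AC| ∈ [62, 122]
|BC| ∈ [16, 168]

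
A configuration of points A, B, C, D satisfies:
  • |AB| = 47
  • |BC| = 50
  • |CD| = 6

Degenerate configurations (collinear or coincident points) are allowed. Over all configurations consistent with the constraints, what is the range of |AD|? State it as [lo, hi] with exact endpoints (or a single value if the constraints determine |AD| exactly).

|AB| ∈ {47}
|BC| ∈ {50}
|CD| ∈ {6}
|AC| ∈ [3, 97]
|BD| ∈ [44, 56]
|AD| ∈ [0, 103]

|AD| ∈ [0, 103]  (≈ [0.0000, 103.0000])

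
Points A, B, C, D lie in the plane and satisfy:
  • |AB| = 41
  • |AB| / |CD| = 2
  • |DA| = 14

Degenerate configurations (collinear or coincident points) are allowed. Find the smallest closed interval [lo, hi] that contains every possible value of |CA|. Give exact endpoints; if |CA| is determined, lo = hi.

|CA| ∈ [13/2, 69/2]  (≈ [6.5000, 34.5000])

|AB| ∈ {41}
|AD| ∈ {14}
|CD| ∈ {41/2}
|BD| ∈ [27, 55]
|AC| ∈ [13/2, 69/2]
|BC| ∈ [13/2, 151/2]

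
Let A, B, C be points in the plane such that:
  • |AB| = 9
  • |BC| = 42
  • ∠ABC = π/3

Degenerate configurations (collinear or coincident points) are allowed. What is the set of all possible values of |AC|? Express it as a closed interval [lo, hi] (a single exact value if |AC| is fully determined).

|AB| ∈ {9}
|BC| ∈ {42}
|AC| ∈ {3·√(163)}

|AC| = 3·√(163)  (≈ 38.3014)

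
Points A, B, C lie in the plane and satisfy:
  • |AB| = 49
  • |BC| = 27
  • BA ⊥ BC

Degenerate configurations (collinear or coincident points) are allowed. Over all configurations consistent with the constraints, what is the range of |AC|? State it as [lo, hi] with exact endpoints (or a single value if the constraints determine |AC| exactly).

|AB| ∈ {49}
|BC| ∈ {27}
|AC| ∈ {√(3130)}

|AC| = √(3130)  (≈ 55.9464)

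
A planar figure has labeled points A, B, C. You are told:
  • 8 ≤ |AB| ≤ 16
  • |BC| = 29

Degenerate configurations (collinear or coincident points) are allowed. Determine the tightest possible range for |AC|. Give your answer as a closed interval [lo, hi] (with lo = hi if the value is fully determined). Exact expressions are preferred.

|AB| ∈ [8, 16]
|BC| ∈ {29}
|AC| ∈ [13, 45]

|AC| ∈ [13, 45]  (≈ [13.0000, 45.0000])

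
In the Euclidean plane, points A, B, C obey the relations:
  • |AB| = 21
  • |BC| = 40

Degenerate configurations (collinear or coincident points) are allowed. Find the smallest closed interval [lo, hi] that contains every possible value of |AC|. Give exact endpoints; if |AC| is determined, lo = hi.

|AB| ∈ {21}
|BC| ∈ {40}
|AC| ∈ [19, 61]

|AC| ∈ [19, 61]  (≈ [19.0000, 61.0000])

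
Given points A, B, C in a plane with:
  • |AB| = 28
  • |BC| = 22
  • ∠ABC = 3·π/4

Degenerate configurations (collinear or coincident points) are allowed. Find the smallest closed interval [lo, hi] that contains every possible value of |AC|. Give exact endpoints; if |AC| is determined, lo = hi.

|AB| ∈ {28}
|BC| ∈ {22}
|AC| ∈ {2·√(154·√(2) + 317)}

|AC| = 2·√(154·√(2) + 317)  (≈ 46.2510)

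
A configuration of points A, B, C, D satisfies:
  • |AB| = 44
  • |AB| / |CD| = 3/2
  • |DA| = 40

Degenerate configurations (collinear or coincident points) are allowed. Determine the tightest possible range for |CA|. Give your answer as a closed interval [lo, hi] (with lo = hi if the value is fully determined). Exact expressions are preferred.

|CA| ∈ [32/3, 208/3]  (≈ [10.6667, 69.3333])

|AB| ∈ {44}
|AD| ∈ {40}
|CD| ∈ {88/3}
|BD| ∈ [4, 84]
|AC| ∈ [32/3, 208/3]
|BC| ∈ [0, 340/3]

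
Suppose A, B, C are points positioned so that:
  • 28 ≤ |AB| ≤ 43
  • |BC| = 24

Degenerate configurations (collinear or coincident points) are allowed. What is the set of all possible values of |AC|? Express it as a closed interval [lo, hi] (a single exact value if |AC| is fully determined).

|AC| ∈ [4, 67]  (≈ [4.0000, 67.0000])

|AB| ∈ [28, 43]
|BC| ∈ {24}
|AC| ∈ [4, 67]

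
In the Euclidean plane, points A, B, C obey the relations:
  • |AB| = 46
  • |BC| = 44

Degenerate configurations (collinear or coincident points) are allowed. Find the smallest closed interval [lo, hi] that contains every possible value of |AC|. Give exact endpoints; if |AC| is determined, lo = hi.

|AB| ∈ {46}
|BC| ∈ {44}
|AC| ∈ [2, 90]

|AC| ∈ [2, 90]  (≈ [2.0000, 90.0000])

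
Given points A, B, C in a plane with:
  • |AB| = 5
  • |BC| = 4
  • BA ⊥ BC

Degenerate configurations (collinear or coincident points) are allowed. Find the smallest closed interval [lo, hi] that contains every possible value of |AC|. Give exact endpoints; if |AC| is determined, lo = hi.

|AB| ∈ {5}
|BC| ∈ {4}
|AC| ∈ {√(41)}

|AC| = √(41)  (≈ 6.4031)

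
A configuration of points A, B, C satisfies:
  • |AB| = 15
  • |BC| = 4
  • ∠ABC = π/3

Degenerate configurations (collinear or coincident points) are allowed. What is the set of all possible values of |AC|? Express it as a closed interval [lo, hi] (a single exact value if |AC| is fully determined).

|AC| = √(181)  (≈ 13.4536)

|AB| ∈ {15}
|BC| ∈ {4}
|AC| ∈ {√(181)}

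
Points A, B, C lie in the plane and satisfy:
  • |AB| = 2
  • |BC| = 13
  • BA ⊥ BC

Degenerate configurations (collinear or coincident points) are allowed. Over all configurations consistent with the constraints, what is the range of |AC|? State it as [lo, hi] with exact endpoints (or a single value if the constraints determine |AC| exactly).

|AB| ∈ {2}
|BC| ∈ {13}
|AC| ∈ {√(173)}

|AC| = √(173)  (≈ 13.1529)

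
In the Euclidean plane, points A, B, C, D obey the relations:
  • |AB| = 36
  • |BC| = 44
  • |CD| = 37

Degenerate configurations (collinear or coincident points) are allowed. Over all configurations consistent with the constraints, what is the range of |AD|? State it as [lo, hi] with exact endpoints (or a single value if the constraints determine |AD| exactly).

|AD| ∈ [0, 117]  (≈ [0.0000, 117.0000])

|AB| ∈ {36}
|BC| ∈ {44}
|CD| ∈ {37}
|AC| ∈ [8, 80]
|BD| ∈ [7, 81]
|AD| ∈ [0, 117]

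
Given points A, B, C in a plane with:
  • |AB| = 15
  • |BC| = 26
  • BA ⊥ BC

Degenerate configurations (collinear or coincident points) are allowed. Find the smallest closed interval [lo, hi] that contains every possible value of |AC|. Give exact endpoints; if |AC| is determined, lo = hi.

|AB| ∈ {15}
|BC| ∈ {26}
|AC| ∈ {√(901)}

|AC| = √(901)  (≈ 30.0167)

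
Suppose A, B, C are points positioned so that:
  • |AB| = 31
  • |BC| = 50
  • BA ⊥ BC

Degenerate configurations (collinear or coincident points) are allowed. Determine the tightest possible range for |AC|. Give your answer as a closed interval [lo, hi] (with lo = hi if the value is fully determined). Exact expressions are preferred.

|AB| ∈ {31}
|BC| ∈ {50}
|AC| ∈ {√(3461)}

|AC| = √(3461)  (≈ 58.8303)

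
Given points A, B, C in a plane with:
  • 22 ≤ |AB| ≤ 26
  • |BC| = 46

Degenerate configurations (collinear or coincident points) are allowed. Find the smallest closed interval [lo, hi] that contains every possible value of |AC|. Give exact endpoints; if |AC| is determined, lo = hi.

|AC| ∈ [20, 72]  (≈ [20.0000, 72.0000])

|AB| ∈ [22, 26]
|BC| ∈ {46}
|AC| ∈ [20, 72]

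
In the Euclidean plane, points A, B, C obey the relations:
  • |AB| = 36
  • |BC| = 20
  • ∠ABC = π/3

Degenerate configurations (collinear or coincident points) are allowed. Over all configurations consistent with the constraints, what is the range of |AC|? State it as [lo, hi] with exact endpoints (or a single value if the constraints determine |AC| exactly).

|AB| ∈ {36}
|BC| ∈ {20}
|AC| ∈ {4·√(61)}

|AC| = 4·√(61)  (≈ 31.2410)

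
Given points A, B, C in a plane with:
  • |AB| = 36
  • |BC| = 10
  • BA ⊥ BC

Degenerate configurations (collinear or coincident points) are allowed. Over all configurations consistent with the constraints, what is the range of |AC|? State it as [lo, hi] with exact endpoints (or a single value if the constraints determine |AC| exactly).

|AC| = 2·√(349)  (≈ 37.3631)

|AB| ∈ {36}
|BC| ∈ {10}
|AC| ∈ {2·√(349)}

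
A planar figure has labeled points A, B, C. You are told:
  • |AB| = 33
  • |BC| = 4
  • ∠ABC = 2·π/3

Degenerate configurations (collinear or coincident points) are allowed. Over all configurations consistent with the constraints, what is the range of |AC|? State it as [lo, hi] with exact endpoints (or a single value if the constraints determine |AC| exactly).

|AC| = √(1237)  (≈ 35.1710)

|AB| ∈ {33}
|BC| ∈ {4}
|AC| ∈ {√(1237)}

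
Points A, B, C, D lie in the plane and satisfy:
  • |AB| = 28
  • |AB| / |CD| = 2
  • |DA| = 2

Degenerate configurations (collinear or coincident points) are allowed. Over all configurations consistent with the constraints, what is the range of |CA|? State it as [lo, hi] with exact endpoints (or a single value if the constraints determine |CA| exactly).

|AB| ∈ {28}
|AD| ∈ {2}
|CD| ∈ {14}
|BD| ∈ [26, 30]
|AC| ∈ [12, 16]
|BC| ∈ [12, 44]

|CA| ∈ [12, 16]  (≈ [12.0000, 16.0000])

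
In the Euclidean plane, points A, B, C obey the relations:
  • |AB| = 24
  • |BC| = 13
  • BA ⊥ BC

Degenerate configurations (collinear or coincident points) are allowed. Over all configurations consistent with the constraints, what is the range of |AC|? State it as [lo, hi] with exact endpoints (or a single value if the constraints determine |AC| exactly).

|AC| = √(745)  (≈ 27.2947)

|AB| ∈ {24}
|BC| ∈ {13}
|AC| ∈ {√(745)}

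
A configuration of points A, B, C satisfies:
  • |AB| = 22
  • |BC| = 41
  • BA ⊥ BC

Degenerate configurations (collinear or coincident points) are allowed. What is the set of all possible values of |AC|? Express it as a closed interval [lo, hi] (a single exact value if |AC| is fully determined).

|AC| = √(2165)  (≈ 46.5296)

|AB| ∈ {22}
|BC| ∈ {41}
|AC| ∈ {√(2165)}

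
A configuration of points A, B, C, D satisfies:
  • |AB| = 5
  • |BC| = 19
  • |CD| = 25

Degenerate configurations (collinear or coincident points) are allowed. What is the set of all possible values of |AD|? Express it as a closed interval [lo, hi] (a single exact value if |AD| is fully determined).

|AD| ∈ [1, 49]  (≈ [1.0000, 49.0000])

|AB| ∈ {5}
|BC| ∈ {19}
|CD| ∈ {25}
|AC| ∈ [14, 24]
|BD| ∈ [6, 44]
|AD| ∈ [1, 49]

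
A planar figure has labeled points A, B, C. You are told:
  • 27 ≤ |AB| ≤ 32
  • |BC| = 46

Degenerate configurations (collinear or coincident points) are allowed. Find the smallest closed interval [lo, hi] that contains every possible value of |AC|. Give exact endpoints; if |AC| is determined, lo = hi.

|AB| ∈ [27, 32]
|BC| ∈ {46}
|AC| ∈ [14, 78]

|AC| ∈ [14, 78]  (≈ [14.0000, 78.0000])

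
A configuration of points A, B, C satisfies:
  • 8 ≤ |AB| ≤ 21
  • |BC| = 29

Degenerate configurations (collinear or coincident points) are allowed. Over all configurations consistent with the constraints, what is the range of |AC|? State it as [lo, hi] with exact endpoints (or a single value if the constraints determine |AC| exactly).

|AC| ∈ [8, 50]  (≈ [8.0000, 50.0000])

|AB| ∈ [8, 21]
|BC| ∈ {29}
|AC| ∈ [8, 50]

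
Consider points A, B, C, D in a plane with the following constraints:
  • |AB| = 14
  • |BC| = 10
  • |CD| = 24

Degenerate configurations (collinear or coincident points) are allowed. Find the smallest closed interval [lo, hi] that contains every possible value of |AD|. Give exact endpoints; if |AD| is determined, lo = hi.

|AB| ∈ {14}
|BC| ∈ {10}
|CD| ∈ {24}
|AC| ∈ [4, 24]
|BD| ∈ [14, 34]
|AD| ∈ [0, 48]

|AD| ∈ [0, 48]  (≈ [0.0000, 48.0000])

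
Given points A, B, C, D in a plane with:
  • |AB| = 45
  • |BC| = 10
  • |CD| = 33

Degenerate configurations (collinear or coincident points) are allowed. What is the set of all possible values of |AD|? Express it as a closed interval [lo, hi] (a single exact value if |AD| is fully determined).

|AB| ∈ {45}
|BC| ∈ {10}
|CD| ∈ {33}
|AC| ∈ [35, 55]
|BD| ∈ [23, 43]
|AD| ∈ [2, 88]

|AD| ∈ [2, 88]  (≈ [2.0000, 88.0000])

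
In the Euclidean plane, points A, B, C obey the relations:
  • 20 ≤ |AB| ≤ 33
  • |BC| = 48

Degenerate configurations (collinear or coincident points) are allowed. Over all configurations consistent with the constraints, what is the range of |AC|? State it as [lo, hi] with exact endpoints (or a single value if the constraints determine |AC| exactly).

|AC| ∈ [15, 81]  (≈ [15.0000, 81.0000])

|AB| ∈ [20, 33]
|BC| ∈ {48}
|AC| ∈ [15, 81]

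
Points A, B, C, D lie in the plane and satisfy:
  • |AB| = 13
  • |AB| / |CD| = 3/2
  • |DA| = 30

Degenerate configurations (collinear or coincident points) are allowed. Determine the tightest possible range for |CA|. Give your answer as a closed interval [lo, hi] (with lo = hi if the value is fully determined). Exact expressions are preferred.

|AB| ∈ {13}
|AD| ∈ {30}
|CD| ∈ {26/3}
|BD| ∈ [17, 43]
|AC| ∈ [64/3, 116/3]
|BC| ∈ [25/3, 155/3]

|CA| ∈ [64/3, 116/3]  (≈ [21.3333, 38.6667])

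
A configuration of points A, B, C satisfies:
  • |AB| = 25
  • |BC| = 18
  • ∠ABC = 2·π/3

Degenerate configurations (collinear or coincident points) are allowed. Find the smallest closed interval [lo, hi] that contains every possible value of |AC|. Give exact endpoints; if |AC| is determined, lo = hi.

|AC| = √(1399)  (≈ 37.4032)

|AB| ∈ {25}
|BC| ∈ {18}
|AC| ∈ {√(1399)}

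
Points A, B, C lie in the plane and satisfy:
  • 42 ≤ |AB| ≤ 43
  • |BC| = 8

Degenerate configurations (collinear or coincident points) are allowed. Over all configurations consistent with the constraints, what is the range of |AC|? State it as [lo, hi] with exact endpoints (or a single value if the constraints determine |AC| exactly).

|AB| ∈ [42, 43]
|BC| ∈ {8}
|AC| ∈ [34, 51]

|AC| ∈ [34, 51]  (≈ [34.0000, 51.0000])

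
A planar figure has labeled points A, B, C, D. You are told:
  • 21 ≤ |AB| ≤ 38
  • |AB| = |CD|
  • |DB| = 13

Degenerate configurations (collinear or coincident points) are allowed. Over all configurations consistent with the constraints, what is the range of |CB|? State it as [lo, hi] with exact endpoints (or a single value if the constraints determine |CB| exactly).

|AB| ∈ [21, 38]
|BD| ∈ {13}
|CD| ∈ [21, 38]
|AD| ∈ [8, 51]
|BC| ∈ [8, 51]
|AC| ∈ [0, 89]

|CB| ∈ [8, 51]  (≈ [8.0000, 51.0000])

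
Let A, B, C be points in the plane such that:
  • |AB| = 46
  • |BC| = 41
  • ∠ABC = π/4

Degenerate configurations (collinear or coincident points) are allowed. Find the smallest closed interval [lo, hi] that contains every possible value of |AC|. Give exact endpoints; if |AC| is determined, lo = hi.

|AC| = √(3797 - 1886·√(2))  (≈ 33.6124)

|AB| ∈ {46}
|BC| ∈ {41}
|AC| ∈ {√(3797 - 1886·√(2))}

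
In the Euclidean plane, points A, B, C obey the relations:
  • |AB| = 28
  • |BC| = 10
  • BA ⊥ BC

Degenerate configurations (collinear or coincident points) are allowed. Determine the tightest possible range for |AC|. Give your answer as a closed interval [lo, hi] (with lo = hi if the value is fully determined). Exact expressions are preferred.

|AC| = 2·√(221)  (≈ 29.7321)

|AB| ∈ {28}
|BC| ∈ {10}
|AC| ∈ {2·√(221)}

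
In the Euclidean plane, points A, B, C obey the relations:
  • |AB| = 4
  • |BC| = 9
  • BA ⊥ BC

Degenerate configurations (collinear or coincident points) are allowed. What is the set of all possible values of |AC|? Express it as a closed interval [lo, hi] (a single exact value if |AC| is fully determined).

|AB| ∈ {4}
|BC| ∈ {9}
|AC| ∈ {√(97)}

|AC| = √(97)  (≈ 9.8489)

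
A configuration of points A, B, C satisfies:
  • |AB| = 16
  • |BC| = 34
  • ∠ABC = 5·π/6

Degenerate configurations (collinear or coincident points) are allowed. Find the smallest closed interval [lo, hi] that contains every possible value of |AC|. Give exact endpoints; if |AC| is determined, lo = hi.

|AC| = 2·√(136·√(3) + 353)  (≈ 48.5205)

|AB| ∈ {16}
|BC| ∈ {34}
|AC| ∈ {2·√(136·√(3) + 353)}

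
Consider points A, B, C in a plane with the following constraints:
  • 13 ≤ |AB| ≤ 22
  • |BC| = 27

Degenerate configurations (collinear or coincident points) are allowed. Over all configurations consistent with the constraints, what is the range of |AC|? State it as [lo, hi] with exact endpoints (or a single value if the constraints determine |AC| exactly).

|AB| ∈ [13, 22]
|BC| ∈ {27}
|AC| ∈ [5, 49]

|AC| ∈ [5, 49]  (≈ [5.0000, 49.0000])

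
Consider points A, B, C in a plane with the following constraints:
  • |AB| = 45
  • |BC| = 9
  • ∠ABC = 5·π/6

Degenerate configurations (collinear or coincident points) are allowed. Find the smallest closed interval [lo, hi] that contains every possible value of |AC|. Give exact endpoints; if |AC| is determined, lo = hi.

|AC| = 9·√(5·√(3) + 26)  (≈ 52.9857)

|AB| ∈ {45}
|BC| ∈ {9}
|AC| ∈ {9·√(5·√(3) + 26)}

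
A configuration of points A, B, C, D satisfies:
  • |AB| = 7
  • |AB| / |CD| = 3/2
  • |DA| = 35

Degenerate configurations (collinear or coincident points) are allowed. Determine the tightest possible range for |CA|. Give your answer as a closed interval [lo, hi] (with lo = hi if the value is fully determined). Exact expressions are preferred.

|CA| ∈ [91/3, 119/3]  (≈ [30.3333, 39.6667])

|AB| ∈ {7}
|AD| ∈ {35}
|CD| ∈ {14/3}
|BD| ∈ [28, 42]
|AC| ∈ [91/3, 119/3]
|BC| ∈ [70/3, 140/3]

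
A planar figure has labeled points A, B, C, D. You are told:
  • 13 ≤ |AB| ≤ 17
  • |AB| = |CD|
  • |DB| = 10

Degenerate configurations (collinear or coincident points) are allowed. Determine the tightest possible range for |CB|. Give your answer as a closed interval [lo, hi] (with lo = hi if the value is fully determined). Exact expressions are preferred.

|AB| ∈ [13, 17]
|BD| ∈ {10}
|CD| ∈ [13, 17]
|AD| ∈ [3, 27]
|BC| ∈ [3, 27]
|AC| ∈ [0, 44]

|CB| ∈ [3, 27]  (≈ [3.0000, 27.0000])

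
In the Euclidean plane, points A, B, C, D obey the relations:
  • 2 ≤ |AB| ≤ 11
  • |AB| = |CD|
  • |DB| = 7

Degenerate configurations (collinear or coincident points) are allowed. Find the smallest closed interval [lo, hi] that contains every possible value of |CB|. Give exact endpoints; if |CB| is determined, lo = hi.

|AB| ∈ [2, 11]
|BD| ∈ {7}
|CD| ∈ [2, 11]
|AD| ∈ [0, 18]
|BC| ∈ [0, 18]
|AC| ∈ [0, 29]

|CB| ∈ [0, 18]  (≈ [0.0000, 18.0000])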